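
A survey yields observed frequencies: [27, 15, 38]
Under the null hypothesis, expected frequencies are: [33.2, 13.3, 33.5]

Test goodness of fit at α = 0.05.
Chi-square goodness of fit test:
H₀: observed counts match expected distribution
H₁: observed counts differ from expected distribution
df = k - 1 = 2
χ² = Σ(O - E)²/E
   = (27 - 33.2)²/33.2 + (15 - 13.3)²/13.3 + (38 - 33.5)²/33.5
   = 1.158 + 0.217 + 0.604
   = 1.98
p-value = 0.3717

Since p-value > α = 0.05, we fail to reject H₀.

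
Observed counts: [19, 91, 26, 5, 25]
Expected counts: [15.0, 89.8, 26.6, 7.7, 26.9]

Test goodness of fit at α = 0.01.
Chi-square goodness of fit test:
H₀: observed counts match expected distribution
H₁: observed counts differ from expected distribution
df = k - 1 = 4
χ² = Σ(O - E)²/E
   = (19 - 15.0)²/15.0 + (91 - 89.8)²/89.8 + (26 - 26.6)²/26.6 + (5 - 7.7)²/7.7 + (25 - 26.9)²/26.9
   = 1.067 + 0.016 + 0.014 + 0.947 + 0.134
   = 2.18
p-value = 0.7032

Since p-value > α = 0.01, we fail to reject H₀.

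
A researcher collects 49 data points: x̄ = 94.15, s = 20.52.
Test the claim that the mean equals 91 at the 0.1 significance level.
One-sample t-test:
H₀: μ = 91
H₁: μ ≠ 91
df = n - 1 = 48
t = (x̄ - μ₀) / (s/√n) = (94.15 - 91) / (20.52/√49) = 1.075
p-value = 0.2879

Since p-value > α = 0.1, we fail to reject H₀.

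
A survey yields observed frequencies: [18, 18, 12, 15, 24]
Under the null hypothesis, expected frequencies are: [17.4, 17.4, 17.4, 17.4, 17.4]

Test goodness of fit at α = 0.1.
Chi-square goodness of fit test:
H₀: observed counts match expected distribution
H₁: observed counts differ from expected distribution
df = k - 1 = 4
χ² = Σ(O - E)²/E
   = (18 - 17.4)²/17.4 + (18 - 17.4)²/17.4 + (12 - 17.4)²/17.4 + (15 - 17.4)²/17.4 + (24 - 17.4)²/17.4
   = 0.021 + 0.021 + 1.676 + 0.331 + 2.503
   = 4.55
p-value = 0.3365

Since p-value > α = 0.1, we fail to reject H₀.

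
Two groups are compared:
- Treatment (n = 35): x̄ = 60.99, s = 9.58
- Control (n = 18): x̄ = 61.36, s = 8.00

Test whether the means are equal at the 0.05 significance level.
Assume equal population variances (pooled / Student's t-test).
Student's two-sample t-test (equal variances):
H₀: μ₁ = μ₂
H₁: μ₁ ≠ μ₂
df = n₁ + n₂ - 2 = 51
Pooled variance s_p² = [(n₁-1)s₁² + (n₂-1)s₂²] / (n₁ + n₂ - 2) = [(34)(9.58²) + (17)(8.00²)] / 51 = 82.5176
SE = √(s_p²(1/n₁ + 1/n₂)) = √(82.5176 × (1/35 + 1/18)) = 2.6348
t = (x̄₁ - x̄₂) / SE = (60.99 - 61.36) / 2.6348 = -0.37 / 2.6348 = -0.140
p-value = 0.8889

Since p-value > α = 0.05, we fail to reject H₀.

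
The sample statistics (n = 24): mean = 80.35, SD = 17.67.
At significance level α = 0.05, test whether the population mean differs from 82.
One-sample t-test:
H₀: μ = 82
H₁: μ ≠ 82
df = n - 1 = 23
t = (x̄ - μ₀) / (s/√n) = (80.35 - 82) / (17.67/√24) = -0.457
p-value = 0.6516

Since p-value > α = 0.05, we fail to reject H₀.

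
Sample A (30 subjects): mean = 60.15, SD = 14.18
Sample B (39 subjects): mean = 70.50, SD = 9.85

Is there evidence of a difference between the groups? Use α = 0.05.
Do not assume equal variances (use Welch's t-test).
Welch's two-sample t-test:
H₀: μ₁ = μ₂
H₁: μ₁ ≠ μ₂
s₁²/n₁ = 14.18²/30 = 6.7024,  s₂²/n₂ = 9.85²/39 = 2.4878
SE = √(s₁²/n₁ + s₂²/n₂) = √(6.7024 + 2.4878) = 3.0315
df (Welch-Satterthwaite) = (s₁²/n₁ + s₂²/n₂)² / [(s₁²/n₁)²/(n₁-1) + (s₂²/n₂)²/(n₂-1)] ≈ 49.34
t = (x̄₁ - x̄₂) / SE = (60.15 - 70.50) / 3.0315 = -10.35 / 3.0315 = -3.414
p-value = 0.0013

Since p-value < α = 0.05, we reject H₀.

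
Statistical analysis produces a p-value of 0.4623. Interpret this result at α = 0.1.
Since p = 0.4623 > α = 0.1, fail to reject H₀.
There is insufficient evidence to reject the null hypothesis; the result is not statistically significant at the 0.1 level.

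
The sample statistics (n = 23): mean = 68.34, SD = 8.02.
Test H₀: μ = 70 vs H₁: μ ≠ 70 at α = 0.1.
One-sample t-test:
H₀: μ = 70
H₁: μ ≠ 70
df = n - 1 = 22
t = (x̄ - μ₀) / (s/√n) = (68.34 - 70) / (8.02/√23) = -0.993
p-value = 0.3317

Since p-value > α = 0.1, we fail to reject H₀.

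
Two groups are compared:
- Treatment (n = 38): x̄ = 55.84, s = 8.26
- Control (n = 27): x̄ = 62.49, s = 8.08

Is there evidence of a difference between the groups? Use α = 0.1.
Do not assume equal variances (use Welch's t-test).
Welch's two-sample t-test:
H₀: μ₁ = μ₂
H₁: μ₁ ≠ μ₂
s₁²/n₁ = 8.26²/38 = 1.7955,  s₂²/n₂ = 8.08²/27 = 2.4180
SE = √(s₁²/n₁ + s₂²/n₂) = √(1.7955 + 2.4180) = 2.0527
df (Welch-Satterthwaite) = (s₁²/n₁ + s₂²/n₂)² / [(s₁²/n₁)²/(n₁-1) + (s₂²/n₂)²/(n₂-1)] ≈ 56.90
t = (x̄₁ - x̄₂) / SE = (55.84 - 62.49) / 2.0527 = -6.65 / 2.0527 = -3.240
p-value = 0.0020

Since p-value < α = 0.1, we reject H₀.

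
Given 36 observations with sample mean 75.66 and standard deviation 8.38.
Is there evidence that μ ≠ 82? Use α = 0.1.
One-sample t-test:
H₀: μ = 82
H₁: μ ≠ 82
df = n - 1 = 35
t = (x̄ - μ₀) / (s/√n) = (75.66 - 82) / (8.38/√36) = -4.539
p-value = 0.0001

Since p-value < α = 0.1, we reject H₀.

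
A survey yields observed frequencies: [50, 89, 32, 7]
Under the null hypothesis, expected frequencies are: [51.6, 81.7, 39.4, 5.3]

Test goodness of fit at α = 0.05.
Chi-square goodness of fit test:
H₀: observed counts match expected distribution
H₁: observed counts differ from expected distribution
df = k - 1 = 3
χ² = Σ(O - E)²/E
   = (50 - 51.6)²/51.6 + (89 - 81.7)²/81.7 + (32 - 39.4)²/39.4 + (7 - 5.3)²/5.3
   = 0.050 + 0.652 + 1.390 + 0.545
   = 2.64
p-value = 0.4510

Since p-value > α = 0.05, we fail to reject H₀.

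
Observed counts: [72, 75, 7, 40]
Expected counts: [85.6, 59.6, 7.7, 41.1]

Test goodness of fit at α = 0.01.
Chi-square goodness of fit test:
H₀: observed counts match expected distribution
H₁: observed counts differ from expected distribution
df = k - 1 = 3
χ² = Σ(O - E)²/E
   = (72 - 85.6)²/85.6 + (75 - 59.6)²/59.6 + (7 - 7.7)²/7.7 + (40 - 41.1)²/41.1
   = 2.161 + 3.979 + 0.064 + 0.029
   = 6.23
p-value = 0.1008

Since p-value > α = 0.01, we fail to reject H₀.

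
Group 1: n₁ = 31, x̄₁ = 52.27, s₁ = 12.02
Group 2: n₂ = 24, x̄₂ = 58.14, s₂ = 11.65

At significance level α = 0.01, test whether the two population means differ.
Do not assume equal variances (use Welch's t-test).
Welch's two-sample t-test:
H₀: μ₁ = μ₂
H₁: μ₁ ≠ μ₂
s₁²/n₁ = 12.02²/31 = 4.6607,  s₂²/n₂ = 11.65²/24 = 5.6551
SE = √(s₁²/n₁ + s₂²/n₂) = √(4.6607 + 5.6551) = 3.2118
df (Welch-Satterthwaite) = (s₁²/n₁ + s₂²/n₂)² / [(s₁²/n₁)²/(n₁-1) + (s₂²/n₂)²/(n₂-1)] ≈ 50.33
t = (x̄₁ - x̄₂) / SE = (52.27 - 58.14) / 3.2118 = -5.87 / 3.2118 = -1.828
p-value = 0.0735

Since p-value > α = 0.01, we fail to reject H₀.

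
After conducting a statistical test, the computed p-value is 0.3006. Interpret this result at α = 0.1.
Since p = 0.3006 > α = 0.1, fail to reject H₀.
There is insufficient evidence to reject the null hypothesis; the result is not statistically significant at the 0.1 level.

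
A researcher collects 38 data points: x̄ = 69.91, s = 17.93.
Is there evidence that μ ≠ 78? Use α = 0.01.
One-sample t-test:
H₀: μ = 78
H₁: μ ≠ 78
df = n - 1 = 37
t = (x̄ - μ₀) / (s/√n) = (69.91 - 78) / (17.93/√38) = -2.781
p-value = 0.0085

Since p-value < α = 0.01, we reject H₀.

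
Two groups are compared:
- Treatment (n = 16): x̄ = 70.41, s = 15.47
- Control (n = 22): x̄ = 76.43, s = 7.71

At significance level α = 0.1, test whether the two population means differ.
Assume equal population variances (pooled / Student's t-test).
Student's two-sample t-test (equal variances):
H₀: μ₁ = μ₂
H₁: μ₁ ≠ μ₂
df = n₁ + n₂ - 2 = 36
Pooled variance s_p² = [(n₁-1)s₁² + (n₂-1)s₂²] / (n₁ + n₂ - 2) = [(15)(15.47²) + (21)(7.71²)] / 36 = 134.3928
SE = √(s_p²(1/n₁ + 1/n₂)) = √(134.3928 × (1/16 + 1/22)) = 3.8090
t = (x̄₁ - x̄₂) / SE = (70.41 - 76.43) / 3.8090 = -6.02 / 3.8090 = -1.580
p-value = 0.1227

Since p-value > α = 0.1, we fail to reject H₀.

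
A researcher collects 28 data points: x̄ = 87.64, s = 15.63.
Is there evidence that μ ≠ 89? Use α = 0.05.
One-sample t-test:
H₀: μ = 89
H₁: μ ≠ 89
df = n - 1 = 27
t = (x̄ - μ₀) / (s/√n) = (87.64 - 89) / (15.63/√28) = -0.460
p-value = 0.6489

Since p-value > α = 0.05, we fail to reject H₀.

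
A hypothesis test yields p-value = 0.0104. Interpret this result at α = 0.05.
Since p = 0.0104 < α = 0.05, reject H₀.
There is sufficient evidence to reject the null hypothesis; the result is statistically significant at the 0.05 level.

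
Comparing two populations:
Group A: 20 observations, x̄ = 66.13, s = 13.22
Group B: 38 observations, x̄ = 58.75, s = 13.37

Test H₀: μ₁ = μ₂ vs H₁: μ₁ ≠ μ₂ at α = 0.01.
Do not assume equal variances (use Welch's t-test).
Welch's two-sample t-test:
H₀: μ₁ = μ₂
H₁: μ₁ ≠ μ₂
s₁²/n₁ = 13.22²/20 = 8.7384,  s₂²/n₂ = 13.37²/38 = 4.7041
SE = √(s₁²/n₁ + s₂²/n₂) = √(8.7384 + 4.7041) = 3.6664
df (Welch-Satterthwaite) = (s₁²/n₁ + s₂²/n₂)² / [(s₁²/n₁)²/(n₁-1) + (s₂²/n₂)²/(n₂-1)] ≈ 39.14
t = (x̄₁ - x̄₂) / SE = (66.13 - 58.75) / 3.6664 = 7.38 / 3.6664 = 2.013
p-value = 0.0510

Since p-value > α = 0.01, we fail to reject H₀.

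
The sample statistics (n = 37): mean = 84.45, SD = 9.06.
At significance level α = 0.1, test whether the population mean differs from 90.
One-sample t-test:
H₀: μ = 90
H₁: μ ≠ 90
df = n - 1 = 36
t = (x̄ - μ₀) / (s/√n) = (84.45 - 90) / (9.06/√37) = -3.726
p-value = 0.0007

Since p-value < α = 0.1, we reject H₀.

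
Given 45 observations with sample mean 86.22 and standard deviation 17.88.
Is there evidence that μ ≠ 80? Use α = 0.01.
One-sample t-test:
H₀: μ = 80
H₁: μ ≠ 80
df = n - 1 = 44
t = (x̄ - μ₀) / (s/√n) = (86.22 - 80) / (17.88/√45) = 2.334
p-value = 0.0242

Since p-value > α = 0.01, we fail to reject H₀.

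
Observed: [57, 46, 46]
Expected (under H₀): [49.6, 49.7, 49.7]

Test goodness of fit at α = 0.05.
Chi-square goodness of fit test:
H₀: observed counts match expected distribution
H₁: observed counts differ from expected distribution
df = k - 1 = 2
χ² = Σ(O - E)²/E
   = (57 - 49.6)²/49.6 + (46 - 49.7)²/49.7 + (46 - 49.7)²/49.7
   = 1.104 + 0.275 + 0.275
   = 1.65
p-value = 0.4372

Since p-value > α = 0.05, we fail to reject H₀.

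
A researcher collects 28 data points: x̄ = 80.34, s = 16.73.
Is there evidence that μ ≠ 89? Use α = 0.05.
One-sample t-test:
H₀: μ = 89
H₁: μ ≠ 89
df = n - 1 = 27
t = (x̄ - μ₀) / (s/√n) = (80.34 - 89) / (16.73/√28) = -2.739
p-value = 0.0108

Since p-value < α = 0.05, we reject H₀.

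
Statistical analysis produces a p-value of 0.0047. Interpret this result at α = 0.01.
Since p = 0.0047 < α = 0.01, reject H₀.
There is sufficient evidence to reject the null hypothesis; the result is statistically significant at the 0.01 level.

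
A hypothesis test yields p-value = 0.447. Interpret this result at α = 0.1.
Since p = 0.447 > α = 0.1, fail to reject H₀.
There is insufficient evidence to reject the null hypothesis; the result is not statistically significant at the 0.1 level.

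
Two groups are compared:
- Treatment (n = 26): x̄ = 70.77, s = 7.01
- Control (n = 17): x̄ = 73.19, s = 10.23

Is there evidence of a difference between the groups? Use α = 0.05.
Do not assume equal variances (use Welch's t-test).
Welch's two-sample t-test:
H₀: μ₁ = μ₂
H₁: μ₁ ≠ μ₂
s₁²/n₁ = 7.01²/26 = 1.8900,  s₂²/n₂ = 10.23²/17 = 6.1561
SE = √(s₁²/n₁ + s₂²/n₂) = √(1.8900 + 6.1561) = 2.8366
df (Welch-Satterthwaite) = (s₁²/n₁ + s₂²/n₂)² / [(s₁²/n₁)²/(n₁-1) + (s₂²/n₂)²/(n₂-1)] ≈ 25.78
t = (x̄₁ - x̄₂) / SE = (70.77 - 73.19) / 2.8366 = -2.42 / 2.8366 = -0.853
p-value = 0.4014

Since p-value > α = 0.05, we fail to reject H₀.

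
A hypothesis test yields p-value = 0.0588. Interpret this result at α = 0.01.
Since p = 0.0588 > α = 0.01, fail to reject H₀.
There is insufficient evidence to reject the null hypothesis; the result is not statistically significant at the 0.01 level.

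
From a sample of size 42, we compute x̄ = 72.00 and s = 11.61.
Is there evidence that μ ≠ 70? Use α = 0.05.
One-sample t-test:
H₀: μ = 70
H₁: μ ≠ 70
df = n - 1 = 41
t = (x̄ - μ₀) / (s/√n) = (72.00 - 70) / (11.61/√42) = 1.116
p-value = 0.2707

Since p-value > α = 0.05, we fail to reject H₀.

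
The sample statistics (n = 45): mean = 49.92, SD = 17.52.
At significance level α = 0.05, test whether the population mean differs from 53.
One-sample t-test:
H₀: μ = 53
H₁: μ ≠ 53
df = n - 1 = 44
t = (x̄ - μ₀) / (s/√n) = (49.92 - 53) / (17.52/√45) = -1.179
p-value = 0.2446

Since p-value > α = 0.05, we fail to reject H₀.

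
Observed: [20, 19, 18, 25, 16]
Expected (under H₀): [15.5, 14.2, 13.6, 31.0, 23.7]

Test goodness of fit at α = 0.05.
Chi-square goodness of fit test:
H₀: observed counts match expected distribution
H₁: observed counts differ from expected distribution
df = k - 1 = 4
χ² = Σ(O - E)²/E
   = (20 - 15.5)²/15.5 + (19 - 14.2)²/14.2 + (18 - 13.6)²/13.6 + (25 - 31.0)²/31.0 + (16 - 23.7)²/23.7
   = 1.306 + 1.623 + 1.424 + 1.161 + 2.502
   = 8.02
p-value = 0.0910

Since p-value > α = 0.05, we fail to reject H₀.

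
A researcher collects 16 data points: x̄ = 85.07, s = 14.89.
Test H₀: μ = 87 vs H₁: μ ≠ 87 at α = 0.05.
One-sample t-test:
H₀: μ = 87
H₁: μ ≠ 87
df = n - 1 = 15
t = (x̄ - μ₀) / (s/√n) = (85.07 - 87) / (14.89/√16) = -0.518
p-value = 0.6117

Since p-value > α = 0.05, we fail to reject H₀.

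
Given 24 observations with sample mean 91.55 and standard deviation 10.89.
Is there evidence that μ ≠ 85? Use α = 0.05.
One-sample t-test:
H₀: μ = 85
H₁: μ ≠ 85
df = n - 1 = 23
t = (x̄ - μ₀) / (s/√n) = (91.55 - 85) / (10.89/√24) = 2.947
p-value = 0.0072

Since p-value < α = 0.05, we reject H₀.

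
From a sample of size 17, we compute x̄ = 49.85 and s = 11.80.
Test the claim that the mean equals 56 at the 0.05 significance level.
One-sample t-test:
H₀: μ = 56
H₁: μ ≠ 56
df = n - 1 = 16
t = (x̄ - μ₀) / (s/√n) = (49.85 - 56) / (11.80/√17) = -2.149
p-value = 0.0473

Since p-value < α = 0.05, we reject H₀.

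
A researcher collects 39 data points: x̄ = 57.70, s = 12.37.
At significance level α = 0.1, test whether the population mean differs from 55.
One-sample t-test:
H₀: μ = 55
H₁: μ ≠ 55
df = n - 1 = 38
t = (x̄ - μ₀) / (s/√n) = (57.70 - 55) / (12.37/√39) = 1.363
p-value = 0.1809

Since p-value > α = 0.1, we fail to reject H₀.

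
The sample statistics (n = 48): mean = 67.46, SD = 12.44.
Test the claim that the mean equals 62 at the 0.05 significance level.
One-sample t-test:
H₀: μ = 62
H₁: μ ≠ 62
df = n - 1 = 47
t = (x̄ - μ₀) / (s/√n) = (67.46 - 62) / (12.44/√48) = 3.041
p-value = 0.0039

Since p-value < α = 0.05, we reject H₀.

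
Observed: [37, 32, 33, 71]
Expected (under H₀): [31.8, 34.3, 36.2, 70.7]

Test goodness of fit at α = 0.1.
Chi-square goodness of fit test:
H₀: observed counts match expected distribution
H₁: observed counts differ from expected distribution
df = k - 1 = 3
χ² = Σ(O - E)²/E
   = (37 - 31.8)²/31.8 + (32 - 34.3)²/34.3 + (33 - 36.2)²/36.2 + (71 - 70.7)²/70.7
   = 0.850 + 0.154 + 0.283 + 0.001
   = 1.29
p-value = 0.7318

Since p-value > α = 0.1, we fail to reject H₀.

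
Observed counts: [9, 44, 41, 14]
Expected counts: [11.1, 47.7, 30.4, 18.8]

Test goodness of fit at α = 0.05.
Chi-square goodness of fit test:
H₀: observed counts match expected distribution
H₁: observed counts differ from expected distribution
df = k - 1 = 3
χ² = Σ(O - E)²/E
   = (9 - 11.1)²/11.1 + (44 - 47.7)²/47.7 + (41 - 30.4)²/30.4 + (14 - 18.8)²/18.8
   = 0.397 + 0.287 + 3.696 + 1.226
   = 5.61
p-value = 0.1324

Since p-value > α = 0.05, we fail to reject H₀.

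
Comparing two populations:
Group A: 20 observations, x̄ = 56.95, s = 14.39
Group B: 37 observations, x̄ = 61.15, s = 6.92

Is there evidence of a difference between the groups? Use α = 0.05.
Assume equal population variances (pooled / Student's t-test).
Student's two-sample t-test (equal variances):
H₀: μ₁ = μ₂
H₁: μ₁ ≠ μ₂
df = n₁ + n₂ - 2 = 55
Pooled variance s_p² = [(n₁-1)s₁² + (n₂-1)s₂²] / (n₁ + n₂ - 2) = [(19)(14.39²) + (36)(6.92²)] / 55 = 102.8778
SE = √(s_p²(1/n₁ + 1/n₂)) = √(102.8778 × (1/20 + 1/37)) = 2.8150
t = (x̄₁ - x̄₂) / SE = (56.95 - 61.15) / 2.8150 = -4.20 / 2.8150 = -1.492
p-value = 0.1414

Since p-value > α = 0.05, we fail to reject H₀.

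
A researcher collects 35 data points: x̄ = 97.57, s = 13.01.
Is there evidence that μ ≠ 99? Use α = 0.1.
One-sample t-test:
H₀: μ = 99
H₁: μ ≠ 99
df = n - 1 = 34
t = (x̄ - μ₀) / (s/√n) = (97.57 - 99) / (13.01/√35) = -0.650
p-value = 0.5199

Since p-value > α = 0.1, we fail to reject H₀.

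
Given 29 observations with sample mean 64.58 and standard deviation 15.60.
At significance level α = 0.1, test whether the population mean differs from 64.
One-sample t-test:
H₀: μ = 64
H₁: μ ≠ 64
df = n - 1 = 28
t = (x̄ - μ₀) / (s/√n) = (64.58 - 64) / (15.60/√29) = 0.200
p-value = 0.8428

Since p-value > α = 0.1, we fail to reject H₀.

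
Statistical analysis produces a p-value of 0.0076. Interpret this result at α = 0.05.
Since p = 0.0076 < α = 0.05, reject H₀.
There is sufficient evidence to reject the null hypothesis; the result is statistically significant at the 0.05 level.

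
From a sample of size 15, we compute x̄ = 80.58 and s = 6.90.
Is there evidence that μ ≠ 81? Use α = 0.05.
One-sample t-test:
H₀: μ = 81
H₁: μ ≠ 81
df = n - 1 = 14
t = (x̄ - μ₀) / (s/√n) = (80.58 - 81) / (6.90/√15) = -0.236
p-value = 0.8170

Since p-value > α = 0.05, we fail to reject H₀.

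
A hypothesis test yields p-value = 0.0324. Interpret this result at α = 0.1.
Since p = 0.0324 < α = 0.1, reject H₀.
There is sufficient evidence to reject the null hypothesis; the result is statistically significant at the 0.1 level.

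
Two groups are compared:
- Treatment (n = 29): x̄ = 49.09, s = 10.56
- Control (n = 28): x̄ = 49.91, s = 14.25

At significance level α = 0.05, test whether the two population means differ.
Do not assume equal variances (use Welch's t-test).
Welch's two-sample t-test:
H₀: μ₁ = μ₂
H₁: μ₁ ≠ μ₂
s₁²/n₁ = 10.56²/29 = 3.8453,  s₂²/n₂ = 14.25²/28 = 7.2522
SE = √(s₁²/n₁ + s₂²/n₂) = √(3.8453 + 7.2522) = 3.3313
df (Welch-Satterthwaite) = (s₁²/n₁ + s₂²/n₂)² / [(s₁²/n₁)²/(n₁-1) + (s₂²/n₂)²/(n₂-1)] ≈ 49.74
t = (x̄₁ - x̄₂) / SE = (49.09 - 49.91) / 3.3313 = -0.82 / 3.3313 = -0.246
p-value = 0.8066

Since p-value > α = 0.05, we fail to reject H₀.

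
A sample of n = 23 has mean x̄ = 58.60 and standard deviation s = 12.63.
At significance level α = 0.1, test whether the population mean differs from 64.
One-sample t-test:
H₀: μ = 64
H₁: μ ≠ 64
df = n - 1 = 22
t = (x̄ - μ₀) / (s/√n) = (58.60 - 64) / (12.63/√23) = -2.050
p-value = 0.0524

Since p-value < α = 0.1, we reject H₀.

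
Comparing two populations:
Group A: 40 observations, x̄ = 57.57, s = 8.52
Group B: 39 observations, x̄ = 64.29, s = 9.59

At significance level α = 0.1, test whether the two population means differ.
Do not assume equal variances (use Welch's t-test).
Welch's two-sample t-test:
H₀: μ₁ = μ₂
H₁: μ₁ ≠ μ₂
s₁²/n₁ = 8.52²/40 = 1.8148,  s₂²/n₂ = 9.59²/39 = 2.3582
SE = √(s₁²/n₁ + s₂²/n₂) = √(1.8148 + 2.3582) = 2.0428
df (Welch-Satterthwaite) = (s₁²/n₁ + s₂²/n₂)² / [(s₁²/n₁)²/(n₁-1) + (s₂²/n₂)²/(n₂-1)] ≈ 75.45
t = (x̄₁ - x̄₂) / SE = (57.57 - 64.29) / 2.0428 = -6.72 / 2.0428 = -3.290
p-value = 0.0015

Since p-value < α = 0.1, we reject H₀.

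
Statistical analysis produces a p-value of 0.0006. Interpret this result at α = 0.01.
Since p = 0.0006 < α = 0.01, reject H₀.
There is sufficient evidence to reject the null hypothesis; the result is statistically significant at the 0.01 level.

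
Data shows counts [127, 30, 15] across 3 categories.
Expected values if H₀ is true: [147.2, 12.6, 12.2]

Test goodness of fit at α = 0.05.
Chi-square goodness of fit test:
H₀: observed counts match expected distribution
H₁: observed counts differ from expected distribution
df = k - 1 = 2
χ² = Σ(O - E)²/E
   = (127 - 147.2)²/147.2 + (30 - 12.6)²/12.6 + (15 - 12.2)²/12.2
   = 2.772 + 24.029 + 0.643
   = 27.44
p-value < 0.0001

Since p-value < α = 0.05, we reject H₀.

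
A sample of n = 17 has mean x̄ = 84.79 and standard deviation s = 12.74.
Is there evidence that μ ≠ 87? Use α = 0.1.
One-sample t-test:
H₀: μ = 87
H₁: μ ≠ 87
df = n - 1 = 16
t = (x̄ - μ₀) / (s/√n) = (84.79 - 87) / (12.74/√17) = -0.715
p-value = 0.4848

Since p-value > α = 0.1, we fail to reject H₀.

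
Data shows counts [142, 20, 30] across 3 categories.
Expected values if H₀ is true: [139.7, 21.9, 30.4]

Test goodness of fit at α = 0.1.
Chi-square goodness of fit test:
H₀: observed counts match expected distribution
H₁: observed counts differ from expected distribution
df = k - 1 = 2
χ² = Σ(O - E)²/E
   = (142 - 139.7)²/139.7 + (20 - 21.9)²/21.9 + (30 - 30.4)²/30.4
   = 0.038 + 0.165 + 0.005
   = 0.21
p-value = 0.9012

Since p-value > α = 0.1, we fail to reject H₀.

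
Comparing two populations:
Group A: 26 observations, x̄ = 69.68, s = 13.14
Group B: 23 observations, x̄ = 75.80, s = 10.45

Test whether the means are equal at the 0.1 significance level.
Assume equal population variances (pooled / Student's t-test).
Student's two-sample t-test (equal variances):
H₀: μ₁ = μ₂
H₁: μ₁ ≠ μ₂
df = n₁ + n₂ - 2 = 47
Pooled variance s_p² = [(n₁-1)s₁² + (n₂-1)s₂²] / (n₁ + n₂ - 2) = [(25)(13.14²) + (22)(10.45²)] / 47 = 142.9563
SE = √(s_p²(1/n₁ + 1/n₂)) = √(142.9563 × (1/26 + 1/23)) = 3.4225
t = (x̄₁ - x̄₂) / SE = (69.68 - 75.80) / 3.4225 = -6.12 / 3.4225 = -1.788
p-value = 0.0802

Since p-value < α = 0.1, we reject H₀.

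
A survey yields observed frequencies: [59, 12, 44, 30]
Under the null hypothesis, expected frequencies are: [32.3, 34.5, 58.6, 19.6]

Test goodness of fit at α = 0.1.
Chi-square goodness of fit test:
H₀: observed counts match expected distribution
H₁: observed counts differ from expected distribution
df = k - 1 = 3
χ² = Σ(O - E)²/E
   = (59 - 32.3)²/32.3 + (12 - 34.5)²/34.5 + (44 - 58.6)²/58.6 + (30 - 19.6)²/19.6
   = 22.071 + 14.674 + 3.638 + 5.518
   = 45.90
p-value < 0.0001

Since p-value < α = 0.1, we reject H₀.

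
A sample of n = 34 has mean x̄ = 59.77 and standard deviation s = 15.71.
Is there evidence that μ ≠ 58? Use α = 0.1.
One-sample t-test:
H₀: μ = 58
H₁: μ ≠ 58
df = n - 1 = 33
t = (x̄ - μ₀) / (s/√n) = (59.77 - 58) / (15.71/√34) = 0.657
p-value = 0.5158

Since p-value > α = 0.1, we fail to reject H₀.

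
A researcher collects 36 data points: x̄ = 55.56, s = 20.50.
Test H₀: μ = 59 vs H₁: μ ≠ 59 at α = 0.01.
One-sample t-test:
H₀: μ = 59
H₁: μ ≠ 59
df = n - 1 = 35
t = (x̄ - μ₀) / (s/√n) = (55.56 - 59) / (20.50/√36) = -1.007
p-value = 0.3209

Since p-value > α = 0.01, we fail to reject H₀.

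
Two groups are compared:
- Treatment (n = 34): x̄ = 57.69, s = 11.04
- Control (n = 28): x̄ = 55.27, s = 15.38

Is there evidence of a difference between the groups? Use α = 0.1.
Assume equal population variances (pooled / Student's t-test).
Student's two-sample t-test (equal variances):
H₀: μ₁ = μ₂
H₁: μ₁ ≠ μ₂
df = n₁ + n₂ - 2 = 60
Pooled variance s_p² = [(n₁-1)s₁² + (n₂-1)s₂²] / (n₁ + n₂ - 2) = [(33)(11.04²) + (27)(15.38²)] / 60 = 173.4799
SE = √(s_p²(1/n₁ + 1/n₂)) = √(173.4799 × (1/34 + 1/28)) = 3.3613
t = (x̄₁ - x̄₂) / SE = (57.69 - 55.27) / 3.3613 = 2.42 / 3.3613 = 0.720
p-value = 0.4743

Since p-value > α = 0.1, we fail to reject H₀.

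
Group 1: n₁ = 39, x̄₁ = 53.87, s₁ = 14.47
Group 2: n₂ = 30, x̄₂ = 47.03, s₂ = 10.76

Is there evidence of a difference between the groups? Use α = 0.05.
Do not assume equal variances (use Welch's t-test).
Welch's two-sample t-test:
H₀: μ₁ = μ₂
H₁: μ₁ ≠ μ₂
s₁²/n₁ = 14.47²/39 = 5.3687,  s₂²/n₂ = 10.76²/30 = 3.8593
SE = √(s₁²/n₁ + s₂²/n₂) = √(5.3687 + 3.8593) = 3.0378
df (Welch-Satterthwaite) = (s₁²/n₁ + s₂²/n₂)² / [(s₁²/n₁)²/(n₁-1) + (s₂²/n₂)²/(n₂-1)] ≈ 66.94
t = (x̄₁ - x̄₂) / SE = (53.87 - 47.03) / 3.0378 = 6.84 / 3.0378 = 2.252
p-value = 0.0276

Since p-value < α = 0.05, we reject H₀.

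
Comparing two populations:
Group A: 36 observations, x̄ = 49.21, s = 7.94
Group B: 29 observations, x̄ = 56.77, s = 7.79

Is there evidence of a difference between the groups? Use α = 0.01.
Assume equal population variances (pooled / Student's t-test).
Student's two-sample t-test (equal variances):
H₀: μ₁ = μ₂
H₁: μ₁ ≠ μ₂
df = n₁ + n₂ - 2 = 63
Pooled variance s_p² = [(n₁-1)s₁² + (n₂-1)s₂²] / (n₁ + n₂ - 2) = [(35)(7.94²) + (28)(7.79²)] / 63 = 61.9949
SE = √(s_p²(1/n₁ + 1/n₂)) = √(61.9949 × (1/36 + 1/29)) = 1.9646
t = (x̄₁ - x̄₂) / SE = (49.21 - 56.77) / 1.9646 = -7.56 / 1.9646 = -3.848
p-value = 0.0003

Since p-value < α = 0.01, we reject H₀.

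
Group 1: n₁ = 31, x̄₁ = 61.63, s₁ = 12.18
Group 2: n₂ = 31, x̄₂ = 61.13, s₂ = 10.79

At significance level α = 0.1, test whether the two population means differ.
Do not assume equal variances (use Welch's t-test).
Welch's two-sample t-test:
H₀: μ₁ = μ₂
H₁: μ₁ ≠ μ₂
s₁²/n₁ = 12.18²/31 = 4.7856,  s₂²/n₂ = 10.79²/31 = 3.7556
SE = √(s₁²/n₁ + s₂²/n₂) = √(4.7856 + 3.7556) = 2.9225
df (Welch-Satterthwaite) = (s₁²/n₁ + s₂²/n₂)² / [(s₁²/n₁)²/(n₁-1) + (s₂²/n₂)²/(n₂-1)] ≈ 59.14
t = (x̄₁ - x̄₂) / SE = (61.63 - 61.13) / 2.9225 = 0.50 / 2.9225 = 0.171
p-value = 0.8647

Since p-value > α = 0.1, we fail to reject H₀.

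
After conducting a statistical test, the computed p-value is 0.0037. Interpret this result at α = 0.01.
Since p = 0.0037 < α = 0.01, reject H₀.
There is sufficient evidence to reject the null hypothesis; the result is statistically significant at the 0.01 level.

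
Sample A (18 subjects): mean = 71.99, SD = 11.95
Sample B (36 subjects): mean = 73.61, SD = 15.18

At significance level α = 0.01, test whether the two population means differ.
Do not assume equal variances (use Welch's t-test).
Welch's two-sample t-test:
H₀: μ₁ = μ₂
H₁: μ₁ ≠ μ₂
s₁²/n₁ = 11.95²/18 = 7.9335,  s₂²/n₂ = 15.18²/36 = 6.4009
SE = √(s₁²/n₁ + s₂²/n₂) = √(7.9335 + 6.4009) = 3.7861
df (Welch-Satterthwaite) = (s₁²/n₁ + s₂²/n₂)² / [(s₁²/n₁)²/(n₁-1) + (s₂²/n₂)²/(n₂-1)] ≈ 42.17
t = (x̄₁ - x̄₂) / SE = (71.99 - 73.61) / 3.7861 = -1.62 / 3.7861 = -0.428
p-value = 0.6709

Since p-value > α = 0.01, we fail to reject H₀.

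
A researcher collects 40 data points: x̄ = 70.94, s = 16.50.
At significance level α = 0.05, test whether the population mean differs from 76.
One-sample t-test:
H₀: μ = 76
H₁: μ ≠ 76
df = n - 1 = 39
t = (x̄ - μ₀) / (s/√n) = (70.94 - 76) / (16.50/√40) = -1.940
p-value = 0.0597

Since p-value > α = 0.05, we fail to reject H₀.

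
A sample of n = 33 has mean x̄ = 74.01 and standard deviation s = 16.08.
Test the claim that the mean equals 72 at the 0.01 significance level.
One-sample t-test:
H₀: μ = 72
H₁: μ ≠ 72
df = n - 1 = 32
t = (x̄ - μ₀) / (s/√n) = (74.01 - 72) / (16.08/√33) = 0.718
p-value = 0.4779

Since p-value > α = 0.01, we fail to reject H₀.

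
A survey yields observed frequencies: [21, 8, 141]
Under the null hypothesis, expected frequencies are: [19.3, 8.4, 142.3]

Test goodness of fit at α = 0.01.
Chi-square goodness of fit test:
H₀: observed counts match expected distribution
H₁: observed counts differ from expected distribution
df = k - 1 = 2
χ² = Σ(O - E)²/E
   = (21 - 19.3)²/19.3 + (8 - 8.4)²/8.4 + (141 - 142.3)²/142.3
   = 0.150 + 0.019 + 0.012
   = 0.18
p-value = 0.9136

Since p-value > α = 0.01, we fail to reject H₀.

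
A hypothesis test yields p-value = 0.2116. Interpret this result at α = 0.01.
Since p = 0.2116 > α = 0.01, fail to reject H₀.
There is insufficient evidence to reject the null hypothesis; the result is not statistically significant at the 0.01 level.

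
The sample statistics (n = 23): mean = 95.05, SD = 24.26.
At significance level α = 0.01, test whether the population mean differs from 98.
One-sample t-test:
H₀: μ = 98
H₁: μ ≠ 98
df = n - 1 = 22
t = (x̄ - μ₀) / (s/√n) = (95.05 - 98) / (24.26/√23) = -0.583
p-value = 0.5657

Since p-value > α = 0.01, we fail to reject H₀.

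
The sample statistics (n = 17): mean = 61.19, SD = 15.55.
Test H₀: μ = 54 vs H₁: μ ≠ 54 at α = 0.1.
One-sample t-test:
H₀: μ = 54
H₁: μ ≠ 54
df = n - 1 = 16
t = (x̄ - μ₀) / (s/√n) = (61.19 - 54) / (15.55/√17) = 1.906
p-value = 0.0747

Since p-value < α = 0.1, we reject H₀.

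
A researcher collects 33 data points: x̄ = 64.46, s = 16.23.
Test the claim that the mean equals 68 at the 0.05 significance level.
One-sample t-test:
H₀: μ = 68
H₁: μ ≠ 68
df = n - 1 = 32
t = (x̄ - μ₀) / (s/√n) = (64.46 - 68) / (16.23/√33) = -1.253
p-value = 0.2193

Since p-value > α = 0.05, we fail to reject H₀.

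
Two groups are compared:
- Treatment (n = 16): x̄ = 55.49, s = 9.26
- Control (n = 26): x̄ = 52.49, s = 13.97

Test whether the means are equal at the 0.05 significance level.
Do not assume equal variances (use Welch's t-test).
Welch's two-sample t-test:
H₀: μ₁ = μ₂
H₁: μ₁ ≠ μ₂
s₁²/n₁ = 9.26²/16 = 5.3592,  s₂²/n₂ = 13.97²/26 = 7.5062
SE = √(s₁²/n₁ + s₂²/n₂) = √(5.3592 + 7.5062) = 3.5868
df (Welch-Satterthwaite) = (s₁²/n₁ + s₂²/n₂)² / [(s₁²/n₁)²/(n₁-1) + (s₂²/n₂)²/(n₂-1)] ≈ 39.71
t = (x̄₁ - x̄₂) / SE = (55.49 - 52.49) / 3.5868 = 3.00 / 3.5868 = 0.836
p-value = 0.4079

Since p-value > α = 0.05, we fail to reject H₀.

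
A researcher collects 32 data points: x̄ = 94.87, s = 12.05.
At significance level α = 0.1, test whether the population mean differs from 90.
One-sample t-test:
H₀: μ = 90
H₁: μ ≠ 90
df = n - 1 = 31
t = (x̄ - μ₀) / (s/√n) = (94.87 - 90) / (12.05/√32) = 2.286
p-value = 0.0292

Since p-value < α = 0.1, we reject H₀.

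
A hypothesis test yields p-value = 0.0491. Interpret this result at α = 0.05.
Since p = 0.0491 < α = 0.05, reject H₀.
There is sufficient evidence to reject the null hypothesis; the result is statistically significant at the 0.05 level.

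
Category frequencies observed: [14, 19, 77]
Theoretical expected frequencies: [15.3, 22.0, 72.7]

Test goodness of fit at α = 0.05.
Chi-square goodness of fit test:
H₀: observed counts match expected distribution
H₁: observed counts differ from expected distribution
df = k - 1 = 2
χ² = Σ(O - E)²/E
   = (14 - 15.3)²/15.3 + (19 - 22.0)²/22.0 + (77 - 72.7)²/72.7
   = 0.110 + 0.409 + 0.254
   = 0.77
p-value = 0.6791

Since p-value > α = 0.05, we fail to reject H₀.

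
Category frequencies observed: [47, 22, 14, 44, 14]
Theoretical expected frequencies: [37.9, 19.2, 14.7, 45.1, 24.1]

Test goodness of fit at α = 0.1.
Chi-square goodness of fit test:
H₀: observed counts match expected distribution
H₁: observed counts differ from expected distribution
df = k - 1 = 4
χ² = Σ(O - E)²/E
   = (47 - 37.9)²/37.9 + (22 - 19.2)²/19.2 + (14 - 14.7)²/14.7 + (44 - 45.1)²/45.1 + (14 - 24.1)²/24.1
   = 2.185 + 0.408 + 0.033 + 0.027 + 4.233
   = 6.89
p-value = 0.1420

Since p-value > α = 0.1, we fail to reject H₀.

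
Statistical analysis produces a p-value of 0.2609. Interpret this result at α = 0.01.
Since p = 0.2609 > α = 0.01, fail to reject H₀.
There is insufficient evidence to reject the null hypothesis; the result is not statistically significant at the 0.01 level.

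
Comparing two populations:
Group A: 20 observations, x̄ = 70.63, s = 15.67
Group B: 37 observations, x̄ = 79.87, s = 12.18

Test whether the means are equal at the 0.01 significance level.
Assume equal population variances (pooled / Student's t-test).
Student's two-sample t-test (equal variances):
H₀: μ₁ = μ₂
H₁: μ₁ ≠ μ₂
df = n₁ + n₂ - 2 = 55
Pooled variance s_p² = [(n₁-1)s₁² + (n₂-1)s₂²] / (n₁ + n₂ - 2) = [(19)(15.67²) + (36)(12.18²)] / 55 = 181.9294
SE = √(s_p²(1/n₁ + 1/n₂)) = √(181.9294 × (1/20 + 1/37)) = 3.7435
t = (x̄₁ - x̄₂) / SE = (70.63 - 79.87) / 3.7435 = -9.24 / 3.7435 = -2.468
p-value = 0.0167

Since p-value > α = 0.01, we fail to reject H₀.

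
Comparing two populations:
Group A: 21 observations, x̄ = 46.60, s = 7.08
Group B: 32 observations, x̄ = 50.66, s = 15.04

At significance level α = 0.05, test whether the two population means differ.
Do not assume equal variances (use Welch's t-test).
Welch's two-sample t-test:
H₀: μ₁ = μ₂
H₁: μ₁ ≠ μ₂
s₁²/n₁ = 7.08²/21 = 2.3870,  s₂²/n₂ = 15.04²/32 = 7.0688
SE = √(s₁²/n₁ + s₂²/n₂) = √(2.3870 + 7.0688) = 3.0750
df (Welch-Satterthwaite) = (s₁²/n₁ + s₂²/n₂)² / [(s₁²/n₁)²/(n₁-1) + (s₂²/n₂)²/(n₂-1)] ≈ 47.14
t = (x̄₁ - x̄₂) / SE = (46.60 - 50.66) / 3.0750 = -4.06 / 3.0750 = -1.320
p-value = 0.1931

Since p-value > α = 0.05, we fail to reject H₀.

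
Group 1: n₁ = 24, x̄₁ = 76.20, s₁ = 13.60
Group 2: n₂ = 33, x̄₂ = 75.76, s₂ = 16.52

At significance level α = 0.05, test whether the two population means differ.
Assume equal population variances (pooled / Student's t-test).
Student's two-sample t-test (equal variances):
H₀: μ₁ = μ₂
H₁: μ₁ ≠ μ₂
df = n₁ + n₂ - 2 = 55
Pooled variance s_p² = [(n₁-1)s₁² + (n₂-1)s₂²] / (n₁ + n₂ - 2) = [(23)(13.60²) + (32)(16.52²)] / 55 = 236.1311
SE = √(s_p²(1/n₁ + 1/n₂)) = √(236.1311 × (1/24 + 1/33)) = 4.1224
t = (x̄₁ - x̄₂) / SE = (76.20 - 75.76) / 4.1224 = 0.44 / 4.1224 = 0.107
p-value = 0.9154

Since p-value > α = 0.05, we fail to reject H₀.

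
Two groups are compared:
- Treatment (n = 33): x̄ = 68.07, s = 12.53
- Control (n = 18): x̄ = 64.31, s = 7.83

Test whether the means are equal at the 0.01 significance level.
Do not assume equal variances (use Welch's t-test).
Welch's two-sample t-test:
H₀: μ₁ = μ₂
H₁: μ₁ ≠ μ₂
s₁²/n₁ = 12.53²/33 = 4.7576,  s₂²/n₂ = 7.83²/18 = 3.4061
SE = √(s₁²/n₁ + s₂²/n₂) = √(4.7576 + 3.4061) = 2.8572
df (Welch-Satterthwaite) = (s₁²/n₁ + s₂²/n₂)² / [(s₁²/n₁)²/(n₁-1) + (s₂²/n₂)²/(n₂-1)] ≈ 47.95
t = (x̄₁ - x̄₂) / SE = (68.07 - 64.31) / 2.8572 = 3.76 / 2.8572 = 1.316
p-value = 0.1944

Since p-value > α = 0.01, we fail to reject H₀.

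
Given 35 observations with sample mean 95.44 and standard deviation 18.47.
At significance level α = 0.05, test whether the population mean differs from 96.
One-sample t-test:
H₀: μ = 96
H₁: μ ≠ 96
df = n - 1 = 34
t = (x̄ - μ₀) / (s/√n) = (95.44 - 96) / (18.47/√35) = -0.179
p-value = 0.8587

Since p-value > α = 0.05, we fail to reject H₀.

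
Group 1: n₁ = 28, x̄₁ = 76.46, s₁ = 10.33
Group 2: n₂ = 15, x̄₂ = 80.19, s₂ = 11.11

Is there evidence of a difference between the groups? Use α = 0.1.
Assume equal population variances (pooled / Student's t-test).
Student's two-sample t-test (equal variances):
H₀: μ₁ = μ₂
H₁: μ₁ ≠ μ₂
df = n₁ + n₂ - 2 = 41
Pooled variance s_p² = [(n₁-1)s₁² + (n₂-1)s₂²] / (n₁ + n₂ - 2) = [(27)(10.33²) + (14)(11.11²)] / 41 = 112.4193
SE = √(s_p²(1/n₁ + 1/n₂)) = √(112.4193 × (1/28 + 1/15)) = 3.3926
t = (x̄₁ - x̄₂) / SE = (76.46 - 80.19) / 3.3926 = -3.73 / 3.3926 = -1.099
p-value = 0.2780

Since p-value > α = 0.1, we fail to reject H₀.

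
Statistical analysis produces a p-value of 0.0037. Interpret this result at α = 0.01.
Since p = 0.0037 < α = 0.01, reject H₀.
There is sufficient evidence to reject the null hypothesis; the result is statistically significant at the 0.01 level.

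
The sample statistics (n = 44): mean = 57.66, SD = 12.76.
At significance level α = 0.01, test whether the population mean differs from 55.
One-sample t-test:
H₀: μ = 55
H₁: μ ≠ 55
df = n - 1 = 43
t = (x̄ - μ₀) / (s/√n) = (57.66 - 55) / (12.76/√44) = 1.383
p-value = 0.1739

Since p-value > α = 0.01, we fail to reject H₀.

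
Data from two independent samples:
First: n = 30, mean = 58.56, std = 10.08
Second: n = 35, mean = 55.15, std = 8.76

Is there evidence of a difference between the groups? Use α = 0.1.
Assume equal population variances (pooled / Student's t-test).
Student's two-sample t-test (equal variances):
H₀: μ₁ = μ₂
H₁: μ₁ ≠ μ₂
df = n₁ + n₂ - 2 = 63
Pooled variance s_p² = [(n₁-1)s₁² + (n₂-1)s₂²] / (n₁ + n₂ - 2) = [(29)(10.08²) + (34)(8.76²)] / 63 = 88.1851
SE = √(s_p²(1/n₁ + 1/n₂)) = √(88.1851 × (1/30 + 1/35)) = 2.3365
t = (x̄₁ - x̄₂) / SE = (58.56 - 55.15) / 2.3365 = 3.41 / 2.3365 = 1.459
p-value = 0.1494

Since p-value > α = 0.1, we fail to reject H₀.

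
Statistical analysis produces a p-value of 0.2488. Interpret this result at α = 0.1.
Since p = 0.2488 > α = 0.1, fail to reject H₀.
There is insufficient evidence to reject the null hypothesis; the result is not statistically significant at the 0.1 level.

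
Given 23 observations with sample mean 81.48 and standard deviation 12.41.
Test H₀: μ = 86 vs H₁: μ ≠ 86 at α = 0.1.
One-sample t-test:
H₀: μ = 86
H₁: μ ≠ 86
df = n - 1 = 22
t = (x̄ - μ₀) / (s/√n) = (81.48 - 86) / (12.41/√23) = -1.747
p-value = 0.0946

Since p-value < α = 0.1, we reject H₀.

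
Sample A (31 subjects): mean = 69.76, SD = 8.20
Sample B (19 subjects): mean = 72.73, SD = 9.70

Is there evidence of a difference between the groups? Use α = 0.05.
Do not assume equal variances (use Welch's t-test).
Welch's two-sample t-test:
H₀: μ₁ = μ₂
H₁: μ₁ ≠ μ₂
s₁²/n₁ = 8.20²/31 = 2.1690,  s₂²/n₂ = 9.70²/19 = 4.9521
SE = √(s₁²/n₁ + s₂²/n₂) = √(2.1690 + 4.9521) = 2.6685
df (Welch-Satterthwaite) = (s₁²/n₁ + s₂²/n₂)² / [(s₁²/n₁)²/(n₁-1) + (s₂²/n₂)²/(n₂-1)] ≈ 33.38
t = (x̄₁ - x̄₂) / SE = (69.76 - 72.73) / 2.6685 = -2.97 / 2.6685 = -1.113
p-value = 0.2737

Since p-value > α = 0.05, we fail to reject H₀.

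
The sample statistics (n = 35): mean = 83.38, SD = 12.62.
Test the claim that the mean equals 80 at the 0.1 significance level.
One-sample t-test:
H₀: μ = 80
H₁: μ ≠ 80
df = n - 1 = 34
t = (x̄ - μ₀) / (s/√n) = (83.38 - 80) / (12.62/√35) = 1.584
p-value = 0.1223

Since p-value > α = 0.1, we fail to reject H₀.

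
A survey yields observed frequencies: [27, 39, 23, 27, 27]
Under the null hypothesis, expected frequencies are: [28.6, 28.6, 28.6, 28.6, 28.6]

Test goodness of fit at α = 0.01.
Chi-square goodness of fit test:
H₀: observed counts match expected distribution
H₁: observed counts differ from expected distribution
df = k - 1 = 4
χ² = Σ(O - E)²/E
   = (27 - 28.6)²/28.6 + (39 - 28.6)²/28.6 + (23 - 28.6)²/28.6 + (27 - 28.6)²/28.6 + (27 - 28.6)²/28.6
   = 0.090 + 3.782 + 1.097 + 0.090 + 0.090
   = 5.15
p-value = 0.2726

Since p-value > α = 0.01, we fail to reject H₀.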